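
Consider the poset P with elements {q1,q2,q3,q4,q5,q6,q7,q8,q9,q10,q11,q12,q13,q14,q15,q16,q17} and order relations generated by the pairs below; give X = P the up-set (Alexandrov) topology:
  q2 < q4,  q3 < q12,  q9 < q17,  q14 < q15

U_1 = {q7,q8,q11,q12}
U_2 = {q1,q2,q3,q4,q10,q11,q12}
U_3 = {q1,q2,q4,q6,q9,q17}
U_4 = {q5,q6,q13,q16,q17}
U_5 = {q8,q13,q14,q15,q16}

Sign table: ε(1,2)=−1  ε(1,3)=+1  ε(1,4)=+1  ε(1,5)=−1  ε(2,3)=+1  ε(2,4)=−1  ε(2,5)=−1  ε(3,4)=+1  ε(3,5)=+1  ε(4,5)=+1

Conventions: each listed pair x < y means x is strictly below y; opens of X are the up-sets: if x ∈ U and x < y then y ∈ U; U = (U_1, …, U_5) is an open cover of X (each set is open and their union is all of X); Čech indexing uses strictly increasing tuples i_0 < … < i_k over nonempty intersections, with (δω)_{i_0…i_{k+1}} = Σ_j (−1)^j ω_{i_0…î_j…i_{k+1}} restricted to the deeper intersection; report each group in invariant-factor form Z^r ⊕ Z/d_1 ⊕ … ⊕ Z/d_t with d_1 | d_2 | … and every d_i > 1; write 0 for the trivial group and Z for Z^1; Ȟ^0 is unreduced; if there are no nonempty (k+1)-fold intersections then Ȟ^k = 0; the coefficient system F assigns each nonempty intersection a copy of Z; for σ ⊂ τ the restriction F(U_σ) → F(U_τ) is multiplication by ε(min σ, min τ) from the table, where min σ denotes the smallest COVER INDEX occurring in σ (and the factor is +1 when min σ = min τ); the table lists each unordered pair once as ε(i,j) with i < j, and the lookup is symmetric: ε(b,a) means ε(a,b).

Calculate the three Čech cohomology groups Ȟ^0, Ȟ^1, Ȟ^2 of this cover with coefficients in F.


intersection data:
  U12={q11,q12} U15={q8} U23={q1,q2,q4} U34={q6,q17} U45={q13,q16}
C dims 5,5; δ0: rk 4, SNF 1^4
Ȟ^0 = (5 − 4) − 0 = 1, so Ȟ^0 ≅ Z
Ȟ^1 = (5 − 0) − 4 = 1, so Ȟ^1 ≅ Z
Ȟ^2 = (0 − 0) − 0 = 0, so Ȟ^2 ≅ 0

Ȟ^0 = Z, Ȟ^1 = Z and Ȟ^2 = 0


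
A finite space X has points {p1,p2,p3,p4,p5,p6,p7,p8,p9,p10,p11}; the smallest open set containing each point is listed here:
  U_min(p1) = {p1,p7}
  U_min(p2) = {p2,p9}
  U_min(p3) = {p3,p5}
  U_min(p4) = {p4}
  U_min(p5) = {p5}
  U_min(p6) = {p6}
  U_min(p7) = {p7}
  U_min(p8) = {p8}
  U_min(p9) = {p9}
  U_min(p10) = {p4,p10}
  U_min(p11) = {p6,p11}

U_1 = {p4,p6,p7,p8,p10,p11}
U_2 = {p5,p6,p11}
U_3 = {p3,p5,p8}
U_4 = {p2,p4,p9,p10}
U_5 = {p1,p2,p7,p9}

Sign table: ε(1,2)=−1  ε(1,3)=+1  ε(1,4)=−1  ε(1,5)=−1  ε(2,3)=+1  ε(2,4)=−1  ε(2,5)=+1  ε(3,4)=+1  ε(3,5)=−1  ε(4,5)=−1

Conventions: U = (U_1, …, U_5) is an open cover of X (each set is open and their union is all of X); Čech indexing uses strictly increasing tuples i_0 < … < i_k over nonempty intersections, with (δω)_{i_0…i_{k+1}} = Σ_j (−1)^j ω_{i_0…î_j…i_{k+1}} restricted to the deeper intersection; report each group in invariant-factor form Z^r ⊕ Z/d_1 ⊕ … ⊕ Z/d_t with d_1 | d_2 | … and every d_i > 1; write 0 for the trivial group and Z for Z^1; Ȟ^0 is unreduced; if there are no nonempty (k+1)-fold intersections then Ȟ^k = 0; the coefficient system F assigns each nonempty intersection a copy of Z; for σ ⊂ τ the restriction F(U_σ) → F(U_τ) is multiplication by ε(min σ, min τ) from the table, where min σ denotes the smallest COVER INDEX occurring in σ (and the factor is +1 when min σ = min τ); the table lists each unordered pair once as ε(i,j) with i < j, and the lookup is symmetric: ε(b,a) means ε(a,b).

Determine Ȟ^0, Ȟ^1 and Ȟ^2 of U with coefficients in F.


nerve simplices:
  U12={p6,p11} U13={p8} U14={p4,p10} U15={p7} U23={p5} U45={p2,p9}
C dims 5,6; δ0: rk 5, SNF 1^4·2
degree 0: 5−5−0 = 0 → Ȟ^0 ≅ 0
degree 1: 6−0−5 = 1 plus torsion [2] → Ȟ^1 ≅ Z ⊕ Z/2
degree 2: 0−0−0 = 0 → Ȟ^2 ≅ 0

Ȟ^0 = 0, Ȟ^1 = Z ⊕ Z/2 and Ȟ^2 = 0


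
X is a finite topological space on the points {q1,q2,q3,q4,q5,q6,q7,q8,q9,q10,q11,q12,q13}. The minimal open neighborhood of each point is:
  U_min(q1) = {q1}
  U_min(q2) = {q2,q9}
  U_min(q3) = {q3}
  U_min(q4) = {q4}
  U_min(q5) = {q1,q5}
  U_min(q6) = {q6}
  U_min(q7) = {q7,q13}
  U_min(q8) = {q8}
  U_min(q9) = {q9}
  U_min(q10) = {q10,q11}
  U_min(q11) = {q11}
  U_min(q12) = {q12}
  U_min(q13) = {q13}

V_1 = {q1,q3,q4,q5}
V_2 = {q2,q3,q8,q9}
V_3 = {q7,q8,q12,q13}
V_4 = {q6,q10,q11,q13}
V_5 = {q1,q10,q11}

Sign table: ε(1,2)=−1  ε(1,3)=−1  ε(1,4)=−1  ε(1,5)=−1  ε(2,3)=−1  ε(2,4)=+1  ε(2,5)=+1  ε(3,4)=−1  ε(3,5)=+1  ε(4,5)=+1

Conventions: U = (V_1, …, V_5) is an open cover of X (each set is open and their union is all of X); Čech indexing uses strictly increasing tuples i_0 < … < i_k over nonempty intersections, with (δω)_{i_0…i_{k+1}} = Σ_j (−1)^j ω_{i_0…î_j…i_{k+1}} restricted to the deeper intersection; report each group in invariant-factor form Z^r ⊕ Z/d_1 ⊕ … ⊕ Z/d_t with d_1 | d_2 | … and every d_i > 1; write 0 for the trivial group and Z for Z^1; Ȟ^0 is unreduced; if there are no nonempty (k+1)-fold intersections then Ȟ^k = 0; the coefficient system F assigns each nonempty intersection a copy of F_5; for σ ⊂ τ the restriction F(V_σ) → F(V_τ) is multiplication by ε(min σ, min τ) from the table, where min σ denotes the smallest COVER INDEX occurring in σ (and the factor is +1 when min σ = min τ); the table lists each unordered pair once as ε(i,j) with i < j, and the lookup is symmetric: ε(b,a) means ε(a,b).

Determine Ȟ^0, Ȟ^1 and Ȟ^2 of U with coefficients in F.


Ȟ^0(U;F) ≅ Z/5; Ȟ^1(U;F) ≅ Z/5; Ȟ^2(U;F) ≅ 0

nerve of the cover:
  V12={q3} V15={q1} V23={q8} V34={q13} V45={q10,q11}
C dims 5,5; δ0: rk_F5 4
Ȟ^0 = (5 − 4) − 0 = 1, so Ȟ^0 ≅ Z/5
Ȟ^1 = (5 − 0) − 4 = 1, so Ȟ^1 ≅ Z/5
Ȟ^2 = (0 − 0) − 0 = 0, so Ȟ^2 ≅ 0


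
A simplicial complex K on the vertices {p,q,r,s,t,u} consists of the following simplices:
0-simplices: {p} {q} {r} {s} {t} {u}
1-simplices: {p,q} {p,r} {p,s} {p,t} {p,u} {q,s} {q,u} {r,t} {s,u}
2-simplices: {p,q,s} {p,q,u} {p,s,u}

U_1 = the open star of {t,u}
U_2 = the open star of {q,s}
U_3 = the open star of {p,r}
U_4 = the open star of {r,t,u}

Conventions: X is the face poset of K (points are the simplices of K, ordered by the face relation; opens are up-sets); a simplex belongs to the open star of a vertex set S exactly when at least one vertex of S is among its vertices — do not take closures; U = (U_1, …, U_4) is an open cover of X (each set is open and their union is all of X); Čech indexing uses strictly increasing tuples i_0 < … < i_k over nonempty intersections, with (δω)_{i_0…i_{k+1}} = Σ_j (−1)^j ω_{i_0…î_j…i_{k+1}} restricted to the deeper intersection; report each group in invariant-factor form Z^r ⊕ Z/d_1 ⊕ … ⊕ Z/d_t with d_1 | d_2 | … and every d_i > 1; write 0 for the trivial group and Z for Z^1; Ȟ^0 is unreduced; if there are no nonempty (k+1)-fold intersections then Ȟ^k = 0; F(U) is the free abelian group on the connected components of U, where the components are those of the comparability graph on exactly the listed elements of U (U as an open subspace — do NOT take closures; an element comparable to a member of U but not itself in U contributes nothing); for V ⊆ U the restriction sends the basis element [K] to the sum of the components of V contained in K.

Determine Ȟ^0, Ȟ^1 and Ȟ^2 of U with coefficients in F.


nerve simplices:
  U1={{t},{u},{p,t},{p,u},{q,u},{r,t},{s,u},{p,q,u},{p,s,u}} U2={{q},{s},{p,q},{p,s},{q,s},{q,u},{s,u},{p,q,s},{p,q,u},{p,s,u}} U3={{p},{r},{p,q},{p,r},{p,s},{p,t},{p,u},{r,t},{p,q,s},{p,q,u},{p,s,u}} U4={{r},{t},{u},{p,r},{p,t},{p,u},{q,u},{r,t},{s,u},{p,q,u},{p,s,u}}
  U12={{q,u},{s,u},{p,q,u},{p,s,u}} U13={{p,t},{p,u},{r,t},{p,q,u},{p,s,u}} U14={{t},{u},{p,t},{p,u},{q,u},{r,t},{s,u},{p,q,u},{p,s,u}} U23={{p,q},{p,s},{p,q,s},{p,q,u},{p,s,u}} U24={{q,u},{s,u},{p,q,u},{p,s,u}} U34={{r},{p,r},{p,t},{p,u},{r,t},{p,q,u},{p,s,u}}
  U123={{p,q,u},{p,s,u}} U124={{q,u},{s,u},{p,q,u},{p,s,u}} U134={{p,t},{p,u},{r,t},{p,q,u},{p,s,u}} U234={{p,q,u},{p,s,u}}
  U1234={{p,q,u},{p,s,u}}
components per intersection:
  U1: {{t},{p,t},{r,t}} {{u},{p,u},{q,u},{s,u},{p,q,u},{p,s,u}}
  U2: {{q},{s},{p,q},{p,s},{q,s},{q,u},{s,u},{p,q,s},{p,q,u},{p,s,u}}
  U3: {{p},{r},{p,q},{p,r},{p,s},{p,t},{p,u},{r,t},{p,q,s},{p,q,u},{p,s,u}}
  U4: {{r},{t},{p,r},{p,t},{r,t}} {{u},{p,u},{q,u},{s,u},{p,q,u},{p,s,u}}
  U12: {{q,u},{p,q,u}} {{s,u},{p,s,u}}
  U13: {{p,t}} {{p,u},{p,q,u},{p,s,u}} {{r,t}}
  U14: {{t},{p,t},{r,t}} {{u},{p,u},{q,u},{s,u},{p,q,u},{p,s,u}}
  U23: {{p,q},{p,s},{p,q,s},{p,q,u},{p,s,u}}
  U24: {{q,u},{p,q,u}} {{s,u},{p,s,u}}
  U34: {{r},{p,r},{r,t}} {{p,t}} {{p,u},{p,q,u},{p,s,u}}
  U123: {{p,q,u}} {{p,s,u}}
  U124: {{q,u},{p,q,u}} {{s,u},{p,s,u}}
  U134: {{p,t}} {{p,u},{p,q,u},{p,s,u}} {{r,t}}
  U234: {{p,q,u}} {{p,s,u}}
  U1234: {{p,q,u}} {{p,s,u}}
C dims 6,13,9,2; δ0: rk 5, SNF 1^5; δ1: rk 7, SNF 1^7; δ2: rk 2, SNF 1^2
degree 0: 6−5−0 = 1 → Ȟ^0 ≅ Z
degree 1: 13−7−5 = 1 → Ȟ^1 ≅ Z
degree 2: 9−2−7 = 0 → Ȟ^2 ≅ 0

Ȟ^0(U;F) ≅ Z, Ȟ^1(U;F) ≅ Z and Ȟ^2(U;F) ≅ 0


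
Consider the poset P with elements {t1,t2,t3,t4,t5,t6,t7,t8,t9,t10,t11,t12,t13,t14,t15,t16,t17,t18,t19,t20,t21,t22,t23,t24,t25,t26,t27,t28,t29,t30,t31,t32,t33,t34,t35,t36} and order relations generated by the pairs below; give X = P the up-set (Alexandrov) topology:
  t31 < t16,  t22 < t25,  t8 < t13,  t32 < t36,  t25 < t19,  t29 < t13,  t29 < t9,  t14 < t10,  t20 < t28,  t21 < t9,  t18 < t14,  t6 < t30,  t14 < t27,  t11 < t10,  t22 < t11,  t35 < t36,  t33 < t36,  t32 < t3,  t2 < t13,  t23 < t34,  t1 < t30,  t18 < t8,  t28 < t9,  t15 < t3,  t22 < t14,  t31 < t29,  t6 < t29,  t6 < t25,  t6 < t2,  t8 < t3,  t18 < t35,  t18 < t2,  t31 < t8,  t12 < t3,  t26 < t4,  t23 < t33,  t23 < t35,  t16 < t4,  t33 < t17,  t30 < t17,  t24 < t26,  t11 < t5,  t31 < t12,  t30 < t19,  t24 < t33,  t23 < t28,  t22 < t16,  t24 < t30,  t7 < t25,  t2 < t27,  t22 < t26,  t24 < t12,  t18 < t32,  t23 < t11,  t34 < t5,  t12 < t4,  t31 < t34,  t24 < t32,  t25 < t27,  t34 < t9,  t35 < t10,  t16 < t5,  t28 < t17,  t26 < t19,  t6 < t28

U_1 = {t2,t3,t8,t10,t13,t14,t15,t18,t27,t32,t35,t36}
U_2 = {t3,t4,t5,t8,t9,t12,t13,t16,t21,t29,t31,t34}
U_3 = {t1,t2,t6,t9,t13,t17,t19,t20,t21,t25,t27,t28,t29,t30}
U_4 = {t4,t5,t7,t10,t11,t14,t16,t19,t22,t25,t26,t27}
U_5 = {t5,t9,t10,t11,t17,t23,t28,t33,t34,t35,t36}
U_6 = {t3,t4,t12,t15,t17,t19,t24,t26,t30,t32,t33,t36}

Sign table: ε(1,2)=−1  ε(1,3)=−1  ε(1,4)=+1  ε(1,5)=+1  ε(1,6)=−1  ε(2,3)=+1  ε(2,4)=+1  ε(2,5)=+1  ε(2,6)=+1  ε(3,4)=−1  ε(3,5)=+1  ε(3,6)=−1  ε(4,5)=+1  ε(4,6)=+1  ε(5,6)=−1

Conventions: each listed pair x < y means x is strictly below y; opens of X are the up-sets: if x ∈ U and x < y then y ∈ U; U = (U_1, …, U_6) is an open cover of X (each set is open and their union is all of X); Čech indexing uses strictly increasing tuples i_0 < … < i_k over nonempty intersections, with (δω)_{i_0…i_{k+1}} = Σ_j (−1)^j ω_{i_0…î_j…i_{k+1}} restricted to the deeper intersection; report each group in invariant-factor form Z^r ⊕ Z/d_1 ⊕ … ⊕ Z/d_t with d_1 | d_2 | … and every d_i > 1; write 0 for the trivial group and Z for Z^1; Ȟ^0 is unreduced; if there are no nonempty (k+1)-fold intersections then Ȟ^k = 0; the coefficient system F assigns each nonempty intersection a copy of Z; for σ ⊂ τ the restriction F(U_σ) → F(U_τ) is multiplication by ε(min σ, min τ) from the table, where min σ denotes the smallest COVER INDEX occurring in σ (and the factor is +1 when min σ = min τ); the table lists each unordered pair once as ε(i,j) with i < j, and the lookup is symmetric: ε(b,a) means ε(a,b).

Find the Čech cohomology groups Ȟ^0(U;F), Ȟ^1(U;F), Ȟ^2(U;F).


cover nerve:
  U12={t3,t8,t13} U13={t2,t13,t27} U14={t10,t14,t27} U15={t10,t35,t36} U16={t3,t15,t32,t36} U23={t9,t13,t21,t29} U24={t4,t5,t16} U25={t5,t9,t34} U26={t3,t4,t12} U34={t19,t25,t27} U35={t9,t17,t28} U36={t17,t19,t30} U45={t5,t10,t11} U46={t4,t19,t26} U56={t17,t33,t36}
  U123={t13} U126={t3} U134={t27} U145={t10} U156={t36} U235={t9} U245={t5} U246={t4} U346={t19} U356={t17}
C dims 6,15,10; δ0: rk 6, SNF 1^5·2; δ1: rk 9, SNF 1^9
Ȟ^0: (6−6)−0=0 ⇒ 0
Ȟ^1: (15−9)−6=0 plus torsion [2] ⇒ Z/2
Ȟ^2: (10−0)−9=1 ⇒ Z

Ȟ^0 ≅ 0; Ȟ^1 ≅ Z/2; Ȟ^2 ≅ Z


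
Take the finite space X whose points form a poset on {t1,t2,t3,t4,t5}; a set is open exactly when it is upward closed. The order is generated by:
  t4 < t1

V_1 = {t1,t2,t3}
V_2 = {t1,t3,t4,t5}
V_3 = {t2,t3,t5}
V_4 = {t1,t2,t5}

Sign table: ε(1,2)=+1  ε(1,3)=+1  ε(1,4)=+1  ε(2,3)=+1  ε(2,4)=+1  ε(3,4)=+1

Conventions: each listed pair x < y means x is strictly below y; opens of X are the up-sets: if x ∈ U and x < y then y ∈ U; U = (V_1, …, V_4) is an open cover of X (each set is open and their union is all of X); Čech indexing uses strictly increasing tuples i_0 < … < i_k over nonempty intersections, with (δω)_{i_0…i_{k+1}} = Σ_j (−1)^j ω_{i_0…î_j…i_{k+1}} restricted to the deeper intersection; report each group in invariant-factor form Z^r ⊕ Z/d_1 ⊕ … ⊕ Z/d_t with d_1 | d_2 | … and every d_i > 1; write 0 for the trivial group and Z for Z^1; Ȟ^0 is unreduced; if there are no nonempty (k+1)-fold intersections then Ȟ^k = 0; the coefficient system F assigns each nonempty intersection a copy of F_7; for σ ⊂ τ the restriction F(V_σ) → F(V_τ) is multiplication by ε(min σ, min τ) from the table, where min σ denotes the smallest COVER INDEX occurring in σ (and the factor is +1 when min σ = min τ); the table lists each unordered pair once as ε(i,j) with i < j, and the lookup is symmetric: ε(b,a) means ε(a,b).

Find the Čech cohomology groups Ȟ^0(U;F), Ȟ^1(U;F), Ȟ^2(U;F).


Ȟ^0 = Z/7, Ȟ^1 = 0, Ȟ^2 = Z/7

nonempty intersections:
  V12={t1,t3} V13={t2,t3} V14={t1,t2} V23={t3,t5} V24={t1,t5} V34={t2,t5}
  V123={t3} V124={t1} V134={t2} V234={t5}
C dims 4,6,4; δ0: rk_F7 3; δ1: rk_F7 3
Ȟ^0: (4−3)−0=1 ⇒ Z/7
Ȟ^1: (6−3)−3=0 ⇒ 0
Ȟ^2: (4−0)−3=1 ⇒ Z/7


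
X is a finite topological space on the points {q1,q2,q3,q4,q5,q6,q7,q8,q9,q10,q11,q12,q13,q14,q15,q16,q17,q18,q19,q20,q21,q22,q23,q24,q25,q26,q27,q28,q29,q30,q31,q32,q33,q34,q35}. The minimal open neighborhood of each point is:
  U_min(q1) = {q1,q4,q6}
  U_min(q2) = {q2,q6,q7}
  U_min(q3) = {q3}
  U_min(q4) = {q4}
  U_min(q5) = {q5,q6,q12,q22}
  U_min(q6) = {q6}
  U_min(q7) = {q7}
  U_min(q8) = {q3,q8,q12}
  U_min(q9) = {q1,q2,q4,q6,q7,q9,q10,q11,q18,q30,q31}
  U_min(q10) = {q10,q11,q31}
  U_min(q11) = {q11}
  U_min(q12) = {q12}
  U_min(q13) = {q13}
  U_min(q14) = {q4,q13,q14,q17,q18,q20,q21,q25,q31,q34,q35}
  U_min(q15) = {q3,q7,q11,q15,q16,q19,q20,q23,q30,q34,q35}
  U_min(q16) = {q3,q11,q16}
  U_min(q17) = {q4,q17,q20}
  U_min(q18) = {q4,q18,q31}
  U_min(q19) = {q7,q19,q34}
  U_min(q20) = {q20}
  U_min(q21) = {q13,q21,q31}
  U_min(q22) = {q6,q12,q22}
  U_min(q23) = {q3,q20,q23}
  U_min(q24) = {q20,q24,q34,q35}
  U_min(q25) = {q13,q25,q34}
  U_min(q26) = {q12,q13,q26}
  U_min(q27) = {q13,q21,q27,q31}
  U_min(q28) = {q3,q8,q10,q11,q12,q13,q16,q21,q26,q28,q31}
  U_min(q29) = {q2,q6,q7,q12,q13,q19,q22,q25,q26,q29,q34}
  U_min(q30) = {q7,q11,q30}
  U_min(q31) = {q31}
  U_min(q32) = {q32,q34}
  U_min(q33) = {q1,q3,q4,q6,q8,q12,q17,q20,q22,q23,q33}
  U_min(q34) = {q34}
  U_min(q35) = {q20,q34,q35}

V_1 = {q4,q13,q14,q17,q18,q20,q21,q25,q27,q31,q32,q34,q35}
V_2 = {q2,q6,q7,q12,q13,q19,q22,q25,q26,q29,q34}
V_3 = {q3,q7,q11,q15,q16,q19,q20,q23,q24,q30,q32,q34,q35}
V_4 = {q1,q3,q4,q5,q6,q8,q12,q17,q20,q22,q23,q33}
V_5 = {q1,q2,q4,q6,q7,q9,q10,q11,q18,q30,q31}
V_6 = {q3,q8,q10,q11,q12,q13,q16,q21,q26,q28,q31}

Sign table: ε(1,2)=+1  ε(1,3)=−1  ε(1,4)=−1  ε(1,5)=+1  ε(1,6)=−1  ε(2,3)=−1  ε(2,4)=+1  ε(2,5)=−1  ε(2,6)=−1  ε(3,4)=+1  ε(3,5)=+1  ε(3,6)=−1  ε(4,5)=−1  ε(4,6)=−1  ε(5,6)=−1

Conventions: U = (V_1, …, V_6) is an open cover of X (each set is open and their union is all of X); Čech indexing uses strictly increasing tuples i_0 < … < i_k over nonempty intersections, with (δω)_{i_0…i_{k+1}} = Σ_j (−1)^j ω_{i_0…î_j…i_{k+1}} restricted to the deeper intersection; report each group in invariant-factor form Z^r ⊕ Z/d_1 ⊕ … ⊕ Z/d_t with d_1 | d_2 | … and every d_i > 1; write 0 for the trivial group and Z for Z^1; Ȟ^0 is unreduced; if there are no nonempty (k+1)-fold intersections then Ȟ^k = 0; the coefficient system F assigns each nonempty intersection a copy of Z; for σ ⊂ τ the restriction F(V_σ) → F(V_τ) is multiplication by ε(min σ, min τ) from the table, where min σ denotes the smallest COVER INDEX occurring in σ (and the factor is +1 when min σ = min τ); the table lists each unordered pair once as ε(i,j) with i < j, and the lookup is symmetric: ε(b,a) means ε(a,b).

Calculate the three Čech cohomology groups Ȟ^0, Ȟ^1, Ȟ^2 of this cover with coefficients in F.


nerve simplices:
  V12={q13,q25,q34} V13={q20,q32,q34,q35} V14={q4,q17,q20} V15={q4,q18,q31} V16={q13,q21,q31} V23={q7,q19,q34} V24={q6,q12,q22} V25={q2,q6,q7} V26={q12,q13,q26} V34={q3,q20,q23} V35={q7,q11,q30} V36={q3,q11,q16} V45={q1,q4,q6} V46={q3,q8,q12} V56={q10,q11,q31}
  V123={q34} V126={q13} V134={q20} V145={q4} V156={q31} V235={q7} V245={q6} V246={q12} V346={q3} V356={q11}
C dims 6,15,10; δ0: rk 6, SNF 1^5·2; δ1: rk 9, SNF 1^9
degree 0: 6−6−0 = 0 → Ȟ^0 ≅ 0
degree 1: 15−9−6 = 0 plus torsion [2] → Ȟ^1 ≅ Z/2
degree 2: 10−0−9 = 1 → Ȟ^2 ≅ Z

Ȟ^0 = 0; Ȟ^1 = Z/2; Ȟ^2 = Z


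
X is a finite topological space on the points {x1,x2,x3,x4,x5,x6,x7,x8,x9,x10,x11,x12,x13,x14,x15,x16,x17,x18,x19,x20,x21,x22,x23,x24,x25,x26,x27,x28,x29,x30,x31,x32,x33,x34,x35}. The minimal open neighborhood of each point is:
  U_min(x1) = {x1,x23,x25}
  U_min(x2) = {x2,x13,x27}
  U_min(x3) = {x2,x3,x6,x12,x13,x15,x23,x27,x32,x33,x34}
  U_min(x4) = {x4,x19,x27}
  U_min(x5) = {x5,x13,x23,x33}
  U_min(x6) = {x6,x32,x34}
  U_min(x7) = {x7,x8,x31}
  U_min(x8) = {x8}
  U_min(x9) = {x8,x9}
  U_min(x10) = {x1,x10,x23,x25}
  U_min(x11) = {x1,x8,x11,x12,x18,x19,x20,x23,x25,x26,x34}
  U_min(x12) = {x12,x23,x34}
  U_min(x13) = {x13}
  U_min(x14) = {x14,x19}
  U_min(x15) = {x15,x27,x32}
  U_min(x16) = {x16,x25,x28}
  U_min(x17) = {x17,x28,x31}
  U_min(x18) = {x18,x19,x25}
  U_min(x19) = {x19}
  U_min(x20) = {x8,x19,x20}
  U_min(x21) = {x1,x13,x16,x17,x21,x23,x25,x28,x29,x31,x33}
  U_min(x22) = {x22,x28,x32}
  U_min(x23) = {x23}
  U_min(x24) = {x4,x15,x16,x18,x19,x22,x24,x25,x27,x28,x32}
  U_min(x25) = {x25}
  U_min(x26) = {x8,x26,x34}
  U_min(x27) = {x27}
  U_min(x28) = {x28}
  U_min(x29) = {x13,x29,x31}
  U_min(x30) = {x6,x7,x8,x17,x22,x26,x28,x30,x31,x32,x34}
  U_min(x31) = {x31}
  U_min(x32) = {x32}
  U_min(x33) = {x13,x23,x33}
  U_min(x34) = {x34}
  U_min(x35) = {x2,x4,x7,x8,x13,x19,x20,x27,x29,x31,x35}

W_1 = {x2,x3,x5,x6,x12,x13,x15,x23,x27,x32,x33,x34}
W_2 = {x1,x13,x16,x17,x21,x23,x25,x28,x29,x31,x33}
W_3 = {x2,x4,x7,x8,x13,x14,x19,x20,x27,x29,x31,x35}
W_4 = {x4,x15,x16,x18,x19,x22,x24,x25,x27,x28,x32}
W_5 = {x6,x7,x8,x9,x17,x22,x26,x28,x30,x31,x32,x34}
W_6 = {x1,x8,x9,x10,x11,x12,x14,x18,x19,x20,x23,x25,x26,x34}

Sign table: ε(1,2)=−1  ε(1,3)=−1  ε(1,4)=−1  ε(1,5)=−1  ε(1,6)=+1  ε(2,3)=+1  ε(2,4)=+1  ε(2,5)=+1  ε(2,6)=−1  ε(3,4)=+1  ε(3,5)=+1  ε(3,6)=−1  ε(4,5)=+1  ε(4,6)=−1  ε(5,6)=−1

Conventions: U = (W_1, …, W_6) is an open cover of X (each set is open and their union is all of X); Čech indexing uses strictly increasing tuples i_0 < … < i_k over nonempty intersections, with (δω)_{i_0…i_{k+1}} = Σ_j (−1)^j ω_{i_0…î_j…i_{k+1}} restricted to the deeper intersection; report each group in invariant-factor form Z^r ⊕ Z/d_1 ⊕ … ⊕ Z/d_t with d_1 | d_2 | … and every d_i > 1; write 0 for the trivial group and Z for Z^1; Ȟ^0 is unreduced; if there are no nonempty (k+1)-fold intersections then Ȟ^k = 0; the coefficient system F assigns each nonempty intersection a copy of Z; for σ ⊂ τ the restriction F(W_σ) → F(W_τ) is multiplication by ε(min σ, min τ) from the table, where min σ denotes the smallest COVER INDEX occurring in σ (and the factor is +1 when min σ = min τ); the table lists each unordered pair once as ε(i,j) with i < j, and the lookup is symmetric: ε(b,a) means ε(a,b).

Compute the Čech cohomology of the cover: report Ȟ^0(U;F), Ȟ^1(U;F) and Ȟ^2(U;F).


intersection data:
  W12={x13,x23,x33} W13={x2,x13,x27} W14={x15,x27,x32} W15={x6,x32,x34} W16={x12,x23,x34} W23={x13,x29,x31} W24={x16,x25,x28} W25={x17,x28,x31} W26={x1,x23,x25} W34={x4,x19,x27} W35={x7,x8,x31} W36={x8,x14,x19,x20} W45={x22,x28,x32} W46={x18,x19,x25} W56={x8,x9,x26,x34}
  W123={x13} W126={x23} W134={x27} W145={x32} W156={x34} W235={x31} W245={x28} W246={x25} W346={x19} W356={x8}
C dims 6,15,10; δ0: rk 5, SNF 1^5; δ1: rk 10, SNF 1^9·2
Ȟ^0 = (6 − 5) − 0 = 1, so Ȟ^0 ≅ Z
Ȟ^1 = (15 − 10) − 5 = 0, so Ȟ^1 ≅ 0
Ȟ^2 = (10 − 0) − 10 = 0 plus torsion [2], so Ȟ^2 ≅ Z/2

Ȟ^0 ≅ Z; Ȟ^1 ≅ 0; Ȟ^2 ≅ Z/2


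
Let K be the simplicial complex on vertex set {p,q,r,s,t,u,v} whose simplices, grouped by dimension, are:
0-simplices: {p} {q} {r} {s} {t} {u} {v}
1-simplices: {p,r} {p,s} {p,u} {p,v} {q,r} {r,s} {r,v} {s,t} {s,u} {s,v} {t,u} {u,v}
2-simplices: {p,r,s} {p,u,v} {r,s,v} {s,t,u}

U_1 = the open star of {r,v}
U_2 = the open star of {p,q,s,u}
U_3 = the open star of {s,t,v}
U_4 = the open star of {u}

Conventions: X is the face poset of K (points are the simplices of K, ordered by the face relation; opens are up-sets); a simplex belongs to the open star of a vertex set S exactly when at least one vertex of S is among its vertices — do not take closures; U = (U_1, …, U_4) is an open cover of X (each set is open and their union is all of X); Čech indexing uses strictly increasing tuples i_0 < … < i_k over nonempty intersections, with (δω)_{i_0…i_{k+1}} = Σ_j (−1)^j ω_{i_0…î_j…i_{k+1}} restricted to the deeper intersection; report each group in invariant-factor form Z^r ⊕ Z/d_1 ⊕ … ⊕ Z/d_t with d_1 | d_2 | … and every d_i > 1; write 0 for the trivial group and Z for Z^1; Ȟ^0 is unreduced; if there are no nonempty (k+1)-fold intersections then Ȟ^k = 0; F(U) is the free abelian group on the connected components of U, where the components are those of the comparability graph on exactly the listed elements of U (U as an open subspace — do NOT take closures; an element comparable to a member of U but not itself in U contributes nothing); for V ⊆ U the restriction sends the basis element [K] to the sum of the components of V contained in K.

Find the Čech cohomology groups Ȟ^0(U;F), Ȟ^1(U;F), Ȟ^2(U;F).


Ȟ^0 ≅ Z,  Ȟ^1 ≅ Z,  Ȟ^2 ≅ 0

nerve of the cover:
  U1={{r},{v},{p,r},{p,v},{q,r},{r,s},{r,v},{s,v},{u,v},{p,r,s},{p,u,v},{r,s,v}} U2={{p},{q},{s},{u},{p,r},{p,s},{p,u},{p,v},{q,r},{r,s},{s,t},{s,u},{s,v},{t,u},{u,v},{p,r,s},{p,u,v},{r,s,v},{s,t,u}} U3={{s},{t},{v},{p,s},{p,v},{r,s},{r,v},{s,t},{s,u},{s,v},{t,u},{u,v},{p,r,s},{p,u,v},{r,s,v},{s,t,u}} U4={{u},{p,u},{s,u},{t,u},{u,v},{p,u,v},{s,t,u}}
  U12={{p,r},{p,v},{q,r},{r,s},{s,v},{u,v},{p,r,s},{p,u,v},{r,s,v}} U13={{v},{p,v},{r,s},{r,v},{s,v},{u,v},{p,r,s},{p,u,v},{r,s,v}} U14={{u,v},{p,u,v}} U23={{s},{p,s},{p,v},{r,s},{s,t},{s,u},{s,v},{t,u},{u,v},{p,r,s},{p,u,v},{r,s,v},{s,t,u}} U24={{u},{p,u},{s,u},{t,u},{u,v},{p,u,v},{s,t,u}} U34={{s,u},{t,u},{u,v},{p,u,v},{s,t,u}}
  U123={{p,v},{r,s},{s,v},{u,v},{p,r,s},{p,u,v},{r,s,v}} U124={{u,v},{p,u,v}} U134={{u,v},{p,u,v}} U234={{s,u},{t,u},{u,v},{p,u,v},{s,t,u}}
  U1234={{u,v},{p,u,v}}
components per intersection:
  U1: {{r},{v},{p,r},{p,v},{q,r},{r,s},{r,v},{s,v},{u,v},{p,r,s},{p,u,v},{r,s,v}}
  U2: {{p},{s},{u},{p,r},{p,s},{p,u},{p,v},{r,s},{s,t},{s,u},{s,v},{t,u},{u,v},{p,r,s},{p,u,v},{r,s,v},{s,t,u}} {{q},{q,r}}
  U3: {{s},{t},{v},{p,s},{p,v},{r,s},{r,v},{s,t},{s,u},{s,v},{t,u},{u,v},{p,r,s},{p,u,v},{r,s,v},{s,t,u}}
  U4: {{u},{p,u},{s,u},{t,u},{u,v},{p,u,v},{s,t,u}}
  U12: {{p,r},{r,s},{s,v},{p,r,s},{r,s,v}} {{p,v},{u,v},{p,u,v}} {{q,r}}
  U13: {{v},{p,v},{r,s},{r,v},{s,v},{u,v},{p,r,s},{p,u,v},{r,s,v}}
  U14: {{u,v},{p,u,v}}
  U23: {{s},{p,s},{r,s},{s,t},{s,u},{s,v},{t,u},{p,r,s},{r,s,v},{s,t,u}} {{p,v},{u,v},{p,u,v}}
  U24: {{u},{p,u},{s,u},{t,u},{u,v},{p,u,v},{s,t,u}}
  U34: {{s,u},{t,u},{s,t,u}} {{u,v},{p,u,v}}
  U123: {{p,v},{u,v},{p,u,v}} {{r,s},{s,v},{p,r,s},{r,s,v}}
  U124: {{u,v},{p,u,v}}
  U134: {{u,v},{p,u,v}}
  U234: {{s,u},{t,u},{s,t,u}} {{u,v},{p,u,v}}
  U1234: {{u,v},{p,u,v}}
C dims 5,10,6,1; δ0: rk 4, SNF 1^4; δ1: rk 5, SNF 1^5; δ2: rk 1, SNF 1^1
Ȟ^0 = (5 − 4) − 0 = 1, so Ȟ^0 ≅ Z
Ȟ^1 = (10 − 5) − 4 = 1, so Ȟ^1 ≅ Z
Ȟ^2 = (6 − 1) − 5 = 0, so Ȟ^2 ≅ 0


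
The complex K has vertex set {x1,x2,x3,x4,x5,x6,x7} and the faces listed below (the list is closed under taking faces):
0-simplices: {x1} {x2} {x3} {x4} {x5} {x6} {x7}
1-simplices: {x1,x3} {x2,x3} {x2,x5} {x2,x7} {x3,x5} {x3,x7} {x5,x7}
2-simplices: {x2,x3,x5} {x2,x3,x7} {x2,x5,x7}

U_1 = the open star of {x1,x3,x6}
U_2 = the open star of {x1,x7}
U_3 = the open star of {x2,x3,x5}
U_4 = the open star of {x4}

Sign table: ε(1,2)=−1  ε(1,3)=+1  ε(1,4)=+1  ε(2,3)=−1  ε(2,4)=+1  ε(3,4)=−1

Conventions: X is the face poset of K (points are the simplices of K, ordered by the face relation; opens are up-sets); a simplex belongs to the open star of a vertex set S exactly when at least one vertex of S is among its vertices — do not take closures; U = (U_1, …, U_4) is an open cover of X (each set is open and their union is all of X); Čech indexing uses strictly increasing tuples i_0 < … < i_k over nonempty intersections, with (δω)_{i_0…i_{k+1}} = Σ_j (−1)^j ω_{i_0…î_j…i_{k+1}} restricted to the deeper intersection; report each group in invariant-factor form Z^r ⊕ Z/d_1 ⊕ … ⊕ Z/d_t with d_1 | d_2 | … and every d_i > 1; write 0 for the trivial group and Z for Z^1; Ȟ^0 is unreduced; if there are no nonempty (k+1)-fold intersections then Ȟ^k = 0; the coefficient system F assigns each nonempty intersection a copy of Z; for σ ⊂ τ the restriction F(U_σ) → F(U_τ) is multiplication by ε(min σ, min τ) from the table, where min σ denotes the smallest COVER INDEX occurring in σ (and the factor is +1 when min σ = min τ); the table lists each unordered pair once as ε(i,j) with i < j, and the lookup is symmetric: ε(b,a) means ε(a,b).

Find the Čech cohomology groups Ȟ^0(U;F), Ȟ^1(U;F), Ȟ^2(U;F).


Ȟ^0 = Z^2; Ȟ^1 = 0; Ȟ^2 = 0

intersection data:
  U1={{x1},{x3},{x6},{x1,x3},{x2,x3},{x3,x5},{x3,x7},{x2,x3,x5},{x2,x3,x7}} U2={{x1},{x7},{x1,x3},{x2,x7},{x3,x7},{x5,x7},{x2,x3,x7},{x2,x5,x7}} U3={{x2},{x3},{x5},{x1,x3},{x2,x3},{x2,x5},{x2,x7},{x3,x5},{x3,x7},{x5,x7},{x2,x3,x5},{x2,x3,x7},{x2,x5,x7}} U4={{x4}}
  U12={{x1},{x1,x3},{x3,x7},{x2,x3,x7}} U13={{x3},{x1,x3},{x2,x3},{x3,x5},{x3,x7},{x2,x3,x5},{x2,x3,x7}} U23={{x1,x3},{x2,x7},{x3,x7},{x5,x7},{x2,x3,x7},{x2,x5,x7}}
  U123={{x1,x3},{x3,x7},{x2,x3,x7}}
C dims 4,3,1; δ0: rk 2, SNF 1^2; δ1: rk 1, SNF 1^1
Ȟ^0 = (4 − 2) − 0 = 2, so Ȟ^0 ≅ Z^2
Ȟ^1 = (3 − 1) − 2 = 0, so Ȟ^1 ≅ 0
Ȟ^2 = (1 − 0) − 1 = 0, so Ȟ^2 ≅ 0


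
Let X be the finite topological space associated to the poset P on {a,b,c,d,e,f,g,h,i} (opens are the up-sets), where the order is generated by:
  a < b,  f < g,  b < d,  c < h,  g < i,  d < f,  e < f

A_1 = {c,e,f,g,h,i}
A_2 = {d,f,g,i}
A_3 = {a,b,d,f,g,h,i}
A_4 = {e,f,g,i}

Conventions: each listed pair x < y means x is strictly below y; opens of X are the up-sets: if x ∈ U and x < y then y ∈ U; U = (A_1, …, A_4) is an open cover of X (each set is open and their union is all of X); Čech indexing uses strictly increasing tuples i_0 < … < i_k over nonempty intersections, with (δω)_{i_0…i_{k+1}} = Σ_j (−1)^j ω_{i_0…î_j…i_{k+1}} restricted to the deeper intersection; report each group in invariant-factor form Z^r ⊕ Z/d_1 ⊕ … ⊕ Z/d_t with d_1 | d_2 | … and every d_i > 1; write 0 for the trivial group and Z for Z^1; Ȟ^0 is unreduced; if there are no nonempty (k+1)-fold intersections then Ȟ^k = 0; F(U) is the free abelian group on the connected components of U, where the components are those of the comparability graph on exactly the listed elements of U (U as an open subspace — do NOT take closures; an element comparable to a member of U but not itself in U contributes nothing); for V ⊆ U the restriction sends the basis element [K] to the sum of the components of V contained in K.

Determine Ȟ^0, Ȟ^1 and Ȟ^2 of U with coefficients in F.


nerve simplices:
  A12={f,g,i} A13={f,g,h,i} A14={e,f,g,i} A23={d,f,g,i} A24={f,g,i} A34={f,g,i}
  A123={f,g,i} A124={f,g,i} A134={f,g,i} A234={f,g,i}
  A1234={f,g,i}
components per intersection:
  A1: {c,h} {e,f,g,i}
  A2: {d,f,g,i}
  A3: {a,b,d,f,g,i} {h}
  A4: {e,f,g,i}
  A12: {f,g,i}
  A13: {f,g,i} {h}
  A14: {e,f,g,i}
  A23: {d,f,g,i}
  A24: {f,g,i}
  A34: {f,g,i}
  A123: {f,g,i}
  A124: {f,g,i}
  A134: {f,g,i}
  A234: {f,g,i}
  A1234: {f,g,i}
C dims 6,7,4,1; δ0: rk 4, SNF 1^4; δ1: rk 3, SNF 1^3; δ2: rk 1, SNF 1^1
degree 0: 6−4−0 = 2 → Ȟ^0 ≅ Z^2
degree 1: 7−3−4 = 0 → Ȟ^1 ≅ 0
degree 2: 4−1−3 = 0 → Ȟ^2 ≅ 0

Ȟ^0(U;F) ≅ Z^2; Ȟ^1(U;F) ≅ 0; Ȟ^2(U;F) ≅ 0


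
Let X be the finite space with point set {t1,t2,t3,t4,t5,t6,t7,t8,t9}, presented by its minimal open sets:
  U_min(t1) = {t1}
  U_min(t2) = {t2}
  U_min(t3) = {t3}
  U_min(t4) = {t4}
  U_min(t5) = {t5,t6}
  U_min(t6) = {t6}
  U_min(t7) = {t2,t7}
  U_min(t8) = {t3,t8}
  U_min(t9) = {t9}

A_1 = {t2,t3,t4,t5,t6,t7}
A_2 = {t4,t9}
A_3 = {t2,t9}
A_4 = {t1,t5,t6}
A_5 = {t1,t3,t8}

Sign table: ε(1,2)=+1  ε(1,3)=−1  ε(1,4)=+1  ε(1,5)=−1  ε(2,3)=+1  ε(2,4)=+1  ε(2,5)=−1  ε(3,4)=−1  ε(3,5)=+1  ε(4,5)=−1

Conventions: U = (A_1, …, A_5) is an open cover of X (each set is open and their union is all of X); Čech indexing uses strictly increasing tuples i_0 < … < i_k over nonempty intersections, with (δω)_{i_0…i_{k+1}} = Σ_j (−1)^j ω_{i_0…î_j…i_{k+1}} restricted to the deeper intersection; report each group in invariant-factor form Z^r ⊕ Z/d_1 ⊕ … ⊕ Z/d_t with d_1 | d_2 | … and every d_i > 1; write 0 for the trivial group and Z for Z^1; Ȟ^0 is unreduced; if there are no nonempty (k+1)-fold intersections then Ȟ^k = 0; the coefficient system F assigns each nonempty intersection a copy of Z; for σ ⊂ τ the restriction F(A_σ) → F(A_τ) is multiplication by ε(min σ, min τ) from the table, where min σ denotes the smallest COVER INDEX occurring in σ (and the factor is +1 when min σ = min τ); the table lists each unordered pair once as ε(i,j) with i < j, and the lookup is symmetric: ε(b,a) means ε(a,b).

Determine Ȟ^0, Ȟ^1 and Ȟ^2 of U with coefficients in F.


Ȟ^0 ≅ 0, Ȟ^1 ≅ Z ⊕ Z/2, Ȟ^2 ≅ 0

cover nerve:
  A12={t4} A13={t2} A14={t5,t6} A15={t3} A23={t9} A45={t1}
C dims 5,6; δ0: rk 5, SNF 1^4·2
Ȟ^0: (5−5)−0=0 ⇒ 0
Ȟ^1: (6−0)−5=1 plus torsion [2] ⇒ Z ⊕ Z/2
Ȟ^2: (0−0)−0=0 ⇒ 0


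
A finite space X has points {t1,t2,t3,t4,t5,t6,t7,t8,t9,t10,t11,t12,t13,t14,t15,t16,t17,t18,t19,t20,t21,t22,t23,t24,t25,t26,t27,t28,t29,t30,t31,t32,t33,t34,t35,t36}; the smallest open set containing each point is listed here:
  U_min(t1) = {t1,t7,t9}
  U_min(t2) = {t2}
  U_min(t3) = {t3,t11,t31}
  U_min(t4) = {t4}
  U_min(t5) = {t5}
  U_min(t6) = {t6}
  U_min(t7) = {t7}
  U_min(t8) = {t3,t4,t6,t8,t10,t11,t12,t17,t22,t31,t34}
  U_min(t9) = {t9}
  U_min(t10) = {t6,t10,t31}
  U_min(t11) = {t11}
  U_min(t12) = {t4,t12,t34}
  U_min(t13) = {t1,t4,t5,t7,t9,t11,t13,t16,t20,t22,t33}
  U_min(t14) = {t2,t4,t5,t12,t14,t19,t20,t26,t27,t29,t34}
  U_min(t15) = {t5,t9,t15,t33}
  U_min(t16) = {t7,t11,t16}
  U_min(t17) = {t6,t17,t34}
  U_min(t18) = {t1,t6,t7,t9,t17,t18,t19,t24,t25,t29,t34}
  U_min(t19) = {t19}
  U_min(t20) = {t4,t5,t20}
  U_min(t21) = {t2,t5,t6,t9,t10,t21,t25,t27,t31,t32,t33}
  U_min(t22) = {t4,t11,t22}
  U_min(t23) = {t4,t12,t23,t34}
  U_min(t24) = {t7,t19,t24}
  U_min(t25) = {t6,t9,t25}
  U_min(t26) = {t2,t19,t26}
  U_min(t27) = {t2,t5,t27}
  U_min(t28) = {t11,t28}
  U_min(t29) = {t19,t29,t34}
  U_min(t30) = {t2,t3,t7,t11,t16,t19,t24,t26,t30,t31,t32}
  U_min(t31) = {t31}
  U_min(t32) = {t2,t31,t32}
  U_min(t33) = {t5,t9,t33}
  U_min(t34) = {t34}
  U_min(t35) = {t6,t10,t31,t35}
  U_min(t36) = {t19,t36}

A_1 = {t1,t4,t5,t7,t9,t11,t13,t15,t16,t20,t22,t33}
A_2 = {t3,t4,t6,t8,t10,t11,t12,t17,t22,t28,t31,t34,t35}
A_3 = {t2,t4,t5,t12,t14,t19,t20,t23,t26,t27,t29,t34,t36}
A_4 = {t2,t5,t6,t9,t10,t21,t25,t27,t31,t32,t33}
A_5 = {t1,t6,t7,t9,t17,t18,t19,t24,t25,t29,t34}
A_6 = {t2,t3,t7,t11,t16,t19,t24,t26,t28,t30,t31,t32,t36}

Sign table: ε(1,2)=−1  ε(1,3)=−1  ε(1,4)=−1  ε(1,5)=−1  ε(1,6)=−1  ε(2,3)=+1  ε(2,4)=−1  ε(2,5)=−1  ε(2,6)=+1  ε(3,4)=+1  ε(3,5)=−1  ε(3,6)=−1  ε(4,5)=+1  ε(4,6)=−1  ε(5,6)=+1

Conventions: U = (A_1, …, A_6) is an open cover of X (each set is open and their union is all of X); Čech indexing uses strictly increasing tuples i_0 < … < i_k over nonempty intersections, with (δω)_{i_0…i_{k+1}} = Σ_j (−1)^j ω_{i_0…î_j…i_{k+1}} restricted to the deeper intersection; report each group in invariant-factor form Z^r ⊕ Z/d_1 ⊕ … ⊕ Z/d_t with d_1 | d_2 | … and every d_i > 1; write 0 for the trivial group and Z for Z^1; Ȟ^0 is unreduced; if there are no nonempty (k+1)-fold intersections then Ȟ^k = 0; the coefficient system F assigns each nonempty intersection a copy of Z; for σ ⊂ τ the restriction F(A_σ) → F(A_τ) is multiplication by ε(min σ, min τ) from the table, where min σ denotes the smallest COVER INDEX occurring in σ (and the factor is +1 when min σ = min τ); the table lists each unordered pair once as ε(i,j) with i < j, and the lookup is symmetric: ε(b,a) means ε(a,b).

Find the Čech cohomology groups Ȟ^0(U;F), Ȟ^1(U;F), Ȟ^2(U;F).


Ȟ^0(U;F) ≅ 0,  Ȟ^1(U;F) ≅ Z/2,  Ȟ^2(U;F) ≅ Z

nerve simplices:
  A12={t4,t11,t22} A13={t4,t5,t20} A14={t5,t9,t33} A15={t1,t7,t9} A16={t7,t11,t16} A23={t4,t12,t34} A24={t6,t10,t31} A25={t6,t17,t34} A26={t3,t11,t28,t31} A34={t2,t5,t27} A35={t19,t29,t34} A36={t2,t19,t26,t36} A45={t6,t9,t25} A46={t2,t31,t32} A56={t7,t19,t24}
  A123={t4} A126={t11} A134={t5} A145={t9} A156={t7} A235={t34} A245={t6} A246={t31} A346={t2} A356={t19}
C dims 6,15,10; δ0: rk 6, SNF 1^5·2; δ1: rk 9, SNF 1^9
degree 0: 6−6−0 = 0 → Ȟ^0 ≅ 0
degree 1: 15−9−6 = 0 plus torsion [2] → Ȟ^1 ≅ Z/2
degree 2: 10−0−9 = 1 → Ȟ^2 ≅ Z


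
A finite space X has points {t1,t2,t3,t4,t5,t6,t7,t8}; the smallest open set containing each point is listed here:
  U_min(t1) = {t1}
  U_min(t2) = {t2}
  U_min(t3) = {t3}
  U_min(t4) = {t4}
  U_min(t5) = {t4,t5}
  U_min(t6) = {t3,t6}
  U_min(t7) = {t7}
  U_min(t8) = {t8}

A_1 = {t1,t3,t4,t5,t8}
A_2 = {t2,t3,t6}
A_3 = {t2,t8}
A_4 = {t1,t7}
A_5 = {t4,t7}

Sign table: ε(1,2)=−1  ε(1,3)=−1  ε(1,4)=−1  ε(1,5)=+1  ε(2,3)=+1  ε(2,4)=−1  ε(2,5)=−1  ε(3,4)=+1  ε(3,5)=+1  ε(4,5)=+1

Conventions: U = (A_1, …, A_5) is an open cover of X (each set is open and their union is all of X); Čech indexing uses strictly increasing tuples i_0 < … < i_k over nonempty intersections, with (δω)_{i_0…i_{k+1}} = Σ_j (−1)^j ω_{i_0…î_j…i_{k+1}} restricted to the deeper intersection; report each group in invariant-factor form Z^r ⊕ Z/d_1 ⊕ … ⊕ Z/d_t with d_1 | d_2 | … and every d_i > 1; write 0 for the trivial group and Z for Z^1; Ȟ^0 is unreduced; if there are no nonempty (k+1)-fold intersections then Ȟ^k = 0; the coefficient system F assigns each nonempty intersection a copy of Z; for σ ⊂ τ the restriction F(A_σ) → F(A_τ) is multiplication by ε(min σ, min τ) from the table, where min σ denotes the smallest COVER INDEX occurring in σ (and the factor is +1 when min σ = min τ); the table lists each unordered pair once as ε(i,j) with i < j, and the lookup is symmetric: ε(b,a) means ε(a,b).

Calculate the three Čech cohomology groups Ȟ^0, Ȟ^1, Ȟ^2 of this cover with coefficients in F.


cover nerve:
  A12={t3} A13={t8} A14={t1} A15={t4} A23={t2} A45={t7}
C dims 5,6; δ0: rk 5, SNF 1^4·2
Ȟ^0: (5−5)−0=0 ⇒ 0
Ȟ^1: (6−0)−5=1 plus torsion [2] ⇒ Z ⊕ Z/2
Ȟ^2: (0−0)−0=0 ⇒ 0

Ȟ^0 = 0, Ȟ^1 = Z ⊕ Z/2 and Ȟ^2 = 0


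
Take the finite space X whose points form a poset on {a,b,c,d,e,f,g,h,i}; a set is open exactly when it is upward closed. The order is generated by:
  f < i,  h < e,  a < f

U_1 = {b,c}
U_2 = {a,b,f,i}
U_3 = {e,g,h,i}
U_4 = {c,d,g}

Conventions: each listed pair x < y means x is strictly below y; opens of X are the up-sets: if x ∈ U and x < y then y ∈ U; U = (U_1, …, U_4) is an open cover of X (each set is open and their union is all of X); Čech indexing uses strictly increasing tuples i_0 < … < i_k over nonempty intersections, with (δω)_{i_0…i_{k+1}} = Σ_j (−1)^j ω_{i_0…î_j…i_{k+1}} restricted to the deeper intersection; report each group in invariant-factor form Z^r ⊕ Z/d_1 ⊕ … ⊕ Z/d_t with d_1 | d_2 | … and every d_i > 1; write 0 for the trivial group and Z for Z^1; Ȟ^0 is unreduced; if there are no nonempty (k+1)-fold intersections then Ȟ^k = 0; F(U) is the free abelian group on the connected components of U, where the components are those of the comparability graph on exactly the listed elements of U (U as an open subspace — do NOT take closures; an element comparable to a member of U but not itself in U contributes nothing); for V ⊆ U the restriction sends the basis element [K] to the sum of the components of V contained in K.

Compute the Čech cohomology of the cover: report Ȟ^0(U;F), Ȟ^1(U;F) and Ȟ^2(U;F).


nerve simplices:
  U12={b} U14={c} U23={i} U34={g}
components per intersection:
  U1: {b} {c}
  U2: {a,f,i} {b}
  U3: {e,h} {g} {i}
  U4: {c} {d} {g}
  U12: {b}
  U14: {c}
  U23: {i}
  U34: {g}
C dims 10,4; δ0: rk 4, SNF 1^4
degree 0: 10−4−0 = 6 → Ȟ^0 ≅ Z^6
degree 1: 4−0−4 = 0 → Ȟ^1 ≅ 0
degree 2: 0−0−0 = 0 → Ȟ^2 ≅ 0

Ȟ^0(U;F) ≅ Z^6, Ȟ^1(U;F) ≅ 0, Ȟ^2(U;F) ≅ 0


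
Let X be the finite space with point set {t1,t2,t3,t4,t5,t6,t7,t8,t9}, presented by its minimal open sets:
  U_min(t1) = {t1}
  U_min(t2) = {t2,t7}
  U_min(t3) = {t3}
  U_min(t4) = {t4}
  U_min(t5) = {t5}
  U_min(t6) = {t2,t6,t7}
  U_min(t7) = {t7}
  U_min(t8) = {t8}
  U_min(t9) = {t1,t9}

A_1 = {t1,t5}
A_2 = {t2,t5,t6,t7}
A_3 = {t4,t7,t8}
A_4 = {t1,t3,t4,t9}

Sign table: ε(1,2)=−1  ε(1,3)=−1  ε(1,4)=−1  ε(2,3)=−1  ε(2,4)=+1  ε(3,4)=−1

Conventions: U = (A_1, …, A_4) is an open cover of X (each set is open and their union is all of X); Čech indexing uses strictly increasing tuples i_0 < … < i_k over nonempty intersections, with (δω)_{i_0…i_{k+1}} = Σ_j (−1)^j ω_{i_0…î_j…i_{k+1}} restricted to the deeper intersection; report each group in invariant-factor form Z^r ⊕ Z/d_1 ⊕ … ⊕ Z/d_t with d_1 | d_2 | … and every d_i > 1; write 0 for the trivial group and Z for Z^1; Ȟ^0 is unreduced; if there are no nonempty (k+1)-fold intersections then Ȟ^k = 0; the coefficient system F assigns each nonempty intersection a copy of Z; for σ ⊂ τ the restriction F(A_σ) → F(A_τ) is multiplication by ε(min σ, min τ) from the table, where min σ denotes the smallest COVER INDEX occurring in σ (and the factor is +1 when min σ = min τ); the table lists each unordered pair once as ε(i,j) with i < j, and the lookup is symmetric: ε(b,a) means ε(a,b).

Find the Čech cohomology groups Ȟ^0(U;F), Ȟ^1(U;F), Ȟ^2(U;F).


Ȟ^0 ≅ Z, Ȟ^1 ≅ Z and Ȟ^2 ≅ 0

nerve simplices:
  A12={t5} A14={t1} A23={t7} A34={t4}
C dims 4,4; δ0: rk 3, SNF 1^3
degree 0: 4−3−0 = 1 → Ȟ^0 ≅ Z
degree 1: 4−0−3 = 1 → Ȟ^1 ≅ Z
degree 2: 0−0−0 = 0 → Ȟ^2 ≅ 0


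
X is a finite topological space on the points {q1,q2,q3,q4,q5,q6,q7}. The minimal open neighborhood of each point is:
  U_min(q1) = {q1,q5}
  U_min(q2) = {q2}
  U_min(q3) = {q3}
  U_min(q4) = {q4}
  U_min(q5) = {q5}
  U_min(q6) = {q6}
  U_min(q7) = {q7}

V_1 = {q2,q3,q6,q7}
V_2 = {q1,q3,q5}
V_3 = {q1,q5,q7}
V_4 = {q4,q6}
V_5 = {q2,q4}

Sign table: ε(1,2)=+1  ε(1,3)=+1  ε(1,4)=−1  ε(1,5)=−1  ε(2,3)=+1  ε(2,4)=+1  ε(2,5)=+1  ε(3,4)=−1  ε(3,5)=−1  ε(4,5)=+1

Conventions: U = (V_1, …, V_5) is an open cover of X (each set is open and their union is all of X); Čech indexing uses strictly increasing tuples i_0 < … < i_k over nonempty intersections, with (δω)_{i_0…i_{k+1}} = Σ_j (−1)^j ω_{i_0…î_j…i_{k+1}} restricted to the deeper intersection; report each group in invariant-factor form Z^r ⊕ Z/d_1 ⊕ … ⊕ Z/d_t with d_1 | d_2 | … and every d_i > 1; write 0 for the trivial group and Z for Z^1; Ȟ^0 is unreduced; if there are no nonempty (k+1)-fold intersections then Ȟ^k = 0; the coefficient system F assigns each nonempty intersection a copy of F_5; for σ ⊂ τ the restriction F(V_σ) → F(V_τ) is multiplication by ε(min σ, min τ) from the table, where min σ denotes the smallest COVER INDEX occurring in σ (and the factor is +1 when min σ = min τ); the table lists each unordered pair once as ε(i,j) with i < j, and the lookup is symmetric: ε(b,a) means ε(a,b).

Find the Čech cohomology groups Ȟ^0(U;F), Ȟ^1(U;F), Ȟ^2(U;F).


intersection data:
  V12={q3} V13={q7} V14={q6} V15={q2} V23={q1,q5} V45={q4}
C dims 5,6; δ0: rk_F5 4
Ȟ^0 = (5 − 4) − 0 = 1, so Ȟ^0 ≅ Z/5
Ȟ^1 = (6 − 0) − 4 = 2, so Ȟ^1 ≅ Z/5 ⊕ Z/5
Ȟ^2 = (0 − 0) − 0 = 0, so Ȟ^2 ≅ 0

Ȟ^0(U;F) ≅ Z/5; Ȟ^1(U;F) ≅ Z/5 ⊕ Z/5; Ȟ^2(U;F) ≅ 0
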